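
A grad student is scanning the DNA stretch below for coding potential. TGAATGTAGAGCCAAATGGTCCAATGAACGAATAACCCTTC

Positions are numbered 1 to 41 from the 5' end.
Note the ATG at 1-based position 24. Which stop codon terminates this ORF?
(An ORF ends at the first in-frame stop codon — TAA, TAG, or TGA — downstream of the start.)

Codons from position 24: ATG (24–26), AAC (27–29), GAA (30–32), TAA (33–35).
The first in-frame stop codon is TAA.

TAA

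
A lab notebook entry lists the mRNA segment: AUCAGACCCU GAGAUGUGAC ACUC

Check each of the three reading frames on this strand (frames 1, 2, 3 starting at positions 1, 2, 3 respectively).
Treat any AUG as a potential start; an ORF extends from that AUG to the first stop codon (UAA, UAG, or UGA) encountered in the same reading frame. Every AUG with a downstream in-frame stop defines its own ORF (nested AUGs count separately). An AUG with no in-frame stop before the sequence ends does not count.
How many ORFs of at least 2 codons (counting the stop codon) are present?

Frame 1: AUC AGA CCC UGA GAU GUG ACA CUC — no AUG→stop ORF.
Frame 2: UCA GAC CCU GAG AUG UGA CAC — AUG at 14, stop UGA at 17 → 6 nt.
Frame 3: CAG ACC CUG AGA UGU GAC ACU — no AUG→stop ORF.
ORFs ≥ 2 codons: frame 2 14–19 (2 codons). Count = 1.

1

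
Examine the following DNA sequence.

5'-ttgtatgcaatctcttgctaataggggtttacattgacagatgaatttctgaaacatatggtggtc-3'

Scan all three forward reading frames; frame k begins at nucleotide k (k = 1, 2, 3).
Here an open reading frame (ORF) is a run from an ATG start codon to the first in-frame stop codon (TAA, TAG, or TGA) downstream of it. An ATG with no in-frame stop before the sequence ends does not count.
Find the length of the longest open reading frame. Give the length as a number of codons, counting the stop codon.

Frame 1: TTG TAT GCA ATC TCT TGC TAA TAG GGG TTT ACA TTG ACA GAT GAA TTT CTG AAA CAT ATG GTG GTC — no ATG→stop ORF.
Frame 2: TGT ATG CAA TCT CTT GCT AAT AGG GGT TTA CAT TGA CAG ATG AAT TTC TGA AAC ATA TGG TGG — ATG at 5, stop TGA at 35 → 33 nt; ATG at 41, stop TGA at 50 → 12 nt.
Frame 3: GTA TGC AAT CTC TTG CTA ATA GGG GTT TAC ATT GAC AGA TGA ATT TCT GAA ACA TAT GGT GGT — no ATG→stop ORF.
Longest: frame 2, positions 5–37, 33 nt = 11 codons = 10 aa. → 11 codons.

11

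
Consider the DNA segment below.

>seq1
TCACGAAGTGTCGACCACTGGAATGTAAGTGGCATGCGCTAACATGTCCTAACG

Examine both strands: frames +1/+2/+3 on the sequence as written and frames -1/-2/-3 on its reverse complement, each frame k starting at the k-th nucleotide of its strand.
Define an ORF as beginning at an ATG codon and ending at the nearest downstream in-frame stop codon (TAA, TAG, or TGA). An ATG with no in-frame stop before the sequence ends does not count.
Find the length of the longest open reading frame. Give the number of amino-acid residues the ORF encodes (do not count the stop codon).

14

Reverse complement (5'→3'): CGTTAGGACATGTTAGCGCATGCCACTTACATTCCAGTGGTCGACACTTCGTGA
Frame +1: TCA CGA AGT GTC GAC CAC TGG AAT GTA AGT GGC ATG CGC TAA CAT GTC CTA ACG — ATG at 34, stop TAA at 40 → 9 nt.
Frame +2: CAC GAA GTG TCG ACC ACT GGA ATG TAA GTG GCA TGC GCT AAC ATG TCC TAA — ATG at 23, stop TAA at 26 → 6 nt; ATG at 44, stop TAA at 50 → 9 nt.
Frame +3: ACG AAG TGT CGA CCA CTG GAA TGT AAG TGG CAT GCG CTA ACA TGT CCT AAC — no ATG→stop ORF.
Frame -1: CGT TAG GAC ATG TTA GCG CAT GCC ACT TAC ATT CCA GTG GTC GAC ACT TCG TGA — ATG at 10, stop TGA at 52 → 45 nt.
Frame -2: GTT AGG ACA TGT TAG CGC ATG CCA CTT ACA TTC CAG TGG TCG ACA CTT CGT — no ATG→stop ORF.
Frame -3: TTA GGA CAT GTT AGC GCA TGC CAC TTA CAT TCC AGT GGT CGA CAC TTC GTG — no ATG→stop ORF.
Longest: frame -1, positions 10–54, 45 nt = 15 codons = 14 aa. → 14 amino acids.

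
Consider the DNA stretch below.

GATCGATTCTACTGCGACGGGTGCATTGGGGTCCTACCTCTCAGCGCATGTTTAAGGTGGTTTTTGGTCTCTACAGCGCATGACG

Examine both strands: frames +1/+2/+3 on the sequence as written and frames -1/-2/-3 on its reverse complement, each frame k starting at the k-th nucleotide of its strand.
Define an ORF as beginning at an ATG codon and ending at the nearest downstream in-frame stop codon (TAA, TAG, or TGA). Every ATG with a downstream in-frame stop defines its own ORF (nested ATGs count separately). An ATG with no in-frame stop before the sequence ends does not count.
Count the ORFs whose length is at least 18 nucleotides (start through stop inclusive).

3

Reverse complement (5'→3'): CGTCATGCGCTGTAGAGACCAAAAACCACCTTAAACATGCGCTGAGAGGTAGGACCCCAATGCACCCGTCGCAGTAGAATCGATC
Frame +1: GAT CGA TTC TAC TGC GAC GGG TGC ATT GGG GTC CTA CCT CTC AGC GCA TGT TTA AGG TGG TTT TTG GTC TCT ACA GCG CAT GAC — no ATG→stop ORF.
Frame +2: ATC GAT TCT ACT GCG ACG GGT GCA TTG GGG TCC TAC CTC TCA GCG CAT GTT TAA GGT GGT TTT TGG TCT CTA CAG CGC ATG ACG — no ATG→stop ORF.
Frame +3: TCG ATT CTA CTG CGA CGG GTG CAT TGG GGT CCT ACC TCT CAG CGC ATG TTT AAG GTG GTT TTT GGT CTC TAC AGC GCA TGA — ATG at 48, stop TGA at 81 → 36 nt.
Frame -1: CGT CAT GCG CTG TAG AGA CCA AAA ACC ACC TTA AAC ATG CGC TGA GAG GTA GGA CCC CAA TGC ACC CGT CGC AGT AGA ATC GAT — ATG at 37, stop TGA at 43 → 9 nt.
Frame -2: GTC ATG CGC TGT AGA GAC CAA AAA CCA CCT TAA ACA TGC GCT GAG AGG TAG GAC CCC AAT GCA CCC GTC GCA GTA GAA TCG ATC — ATG at 5, stop TAA at 32 → 30 nt.
Frame -3: TCA TGC GCT GTA GAG ACC AAA AAC CAC CTT AAA CAT GCG CTG AGA GGT AGG ACC CCA ATG CAC CCG TCG CAG TAG AAT CGA — ATG at 60, stop TAG at 75 → 18 nt.
ORFs ≥ 18 nucleotides: frame +3 48–83 (36 nucleotides), frame -2 5–34 (30 nucleotides), frame -3 60–77 (18 nucleotides). Count = 3.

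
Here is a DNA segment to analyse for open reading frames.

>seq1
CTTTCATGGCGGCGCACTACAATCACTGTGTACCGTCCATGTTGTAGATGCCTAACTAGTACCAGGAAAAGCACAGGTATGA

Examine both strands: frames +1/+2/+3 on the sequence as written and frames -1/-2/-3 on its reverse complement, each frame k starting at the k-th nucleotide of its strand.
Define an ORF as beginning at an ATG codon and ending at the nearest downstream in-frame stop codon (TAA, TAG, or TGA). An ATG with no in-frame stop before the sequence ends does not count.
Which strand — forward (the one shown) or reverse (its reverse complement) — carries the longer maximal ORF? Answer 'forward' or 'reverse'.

forward

Reverse complement (5'→3'): TCATACCTGTGCTTTTCCTGGTACTAGTTAGGCATCTACAACATGGACGGTACACAGTGATTGTAGTGCGCCGCCATGAAAG
Frame +1: CTT TCA TGG CGG CGC ACT ACA ATC ACT GTG TAC CGT CCA TGT TGT AGA TGC CTA ACT AGT ACC AGG AAA AGC ACA GGT ATG — no ATG→stop ORF.
Frame +2: TTT CAT GGC GGC GCA CTA CAA TCA CTG TGT ACC GTC CAT GTT GTA GAT GCC TAA CTA GTA CCA GGA AAA GCA CAG GTA TGA — no ATG→stop ORF.
Frame +3: TTC ATG GCG GCG CAC TAC AAT CAC TGT GTA CCG TCC ATG TTG TAG ATG CCT AAC TAG TAC CAG GAA AAG CAC AGG TAT — ATG at 6, stop TAG at 45 → 42 nt; ATG at 39, stop TAG at 45 → 9 nt; ATG at 48, stop TAG at 57 → 12 nt.
Frame -1: TCA TAC CTG TGC TTT TCC TGG TAC TAG TTA GGC ATC TAC AAC ATG GAC GGT ACA CAG TGA TTG TAG TGC GCC GCC ATG AAA — ATG at 43, stop TGA at 58 → 18 nt.
Frame -2: CAT ACC TGT GCT TTT CCT GGT ACT AGT TAG GCA TCT ACA ACA TGG ACG GTA CAC AGT GAT TGT AGT GCG CCG CCA TGA AAG — no ATG→stop ORF.
Frame -3: ATA CCT GTG CTT TTC CTG GTA CTA GTT AGG CAT CTA CAA CAT GGA CGG TAC ACA GTG ATT GTA GTG CGC CGC CAT GAA — no ATG→stop ORF.
Forward-strand max 42 nt; reverse-strand max 18 nt. The forward strand has the longer ORF.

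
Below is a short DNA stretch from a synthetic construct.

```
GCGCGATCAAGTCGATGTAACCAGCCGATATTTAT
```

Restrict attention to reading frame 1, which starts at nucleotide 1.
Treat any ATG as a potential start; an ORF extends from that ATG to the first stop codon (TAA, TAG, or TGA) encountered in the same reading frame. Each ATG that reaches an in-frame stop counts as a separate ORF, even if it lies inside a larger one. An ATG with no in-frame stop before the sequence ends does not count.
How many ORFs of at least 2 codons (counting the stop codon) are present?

Frame 1: GCG CGA TCA AGT CGA TGT AAC CAG CCG ATA TTT — no ATG→stop ORF.
No ORF reaches 2 codons. Count = 0.

0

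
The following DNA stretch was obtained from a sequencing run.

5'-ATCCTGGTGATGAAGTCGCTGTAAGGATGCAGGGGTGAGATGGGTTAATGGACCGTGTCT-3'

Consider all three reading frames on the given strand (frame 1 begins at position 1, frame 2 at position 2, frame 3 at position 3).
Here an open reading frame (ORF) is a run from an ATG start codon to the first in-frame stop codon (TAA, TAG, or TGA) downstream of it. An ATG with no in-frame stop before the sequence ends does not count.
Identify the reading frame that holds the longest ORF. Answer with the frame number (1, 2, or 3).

1

Frame 1: ATC CTG GTG ATG AAG TCG CTG TAA GGA TGC AGG GGT GAG ATG GGT TAA TGG ACC GTG TCT — ATG at 10, stop TAA at 22 → 15 nt; ATG at 40, stop TAA at 46 → 9 nt.
Frame 2: TCC TGG TGA TGA AGT CGC TGT AAG GAT GCA GGG GTG AGA TGG GTT AAT GGA CCG TGT — no ATG→stop ORF.
Frame 3: CCT GGT GAT GAA GTC GCT GTA AGG ATG CAG GGG TGA GAT GGG TTA ATG GAC CGT GTC — ATG at 27, stop TGA at 36 → 12 nt.
Longest ORF is 15 nt in frame 1 (positions 10–24).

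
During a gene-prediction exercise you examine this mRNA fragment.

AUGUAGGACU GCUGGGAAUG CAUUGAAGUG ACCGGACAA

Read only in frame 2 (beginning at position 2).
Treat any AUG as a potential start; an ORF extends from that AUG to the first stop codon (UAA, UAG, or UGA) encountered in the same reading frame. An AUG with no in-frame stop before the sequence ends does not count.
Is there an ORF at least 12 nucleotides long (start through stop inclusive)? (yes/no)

no

Frame 2: UGU AGG ACU GCU GGG AAU GCA UUG AAG UGA CCG GAC — no AUG→stop ORF.
Largest ORF found is 0 nucleotides < 12, so no.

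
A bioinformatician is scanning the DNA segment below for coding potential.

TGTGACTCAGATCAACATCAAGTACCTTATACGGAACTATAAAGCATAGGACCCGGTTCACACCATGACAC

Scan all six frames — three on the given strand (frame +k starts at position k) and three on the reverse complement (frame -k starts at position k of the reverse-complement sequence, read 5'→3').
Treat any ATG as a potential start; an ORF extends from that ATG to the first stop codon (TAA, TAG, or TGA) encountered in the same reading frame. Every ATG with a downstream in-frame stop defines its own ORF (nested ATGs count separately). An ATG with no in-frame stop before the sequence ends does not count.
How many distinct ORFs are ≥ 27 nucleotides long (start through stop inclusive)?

Reverse complement (5'→3'): GTGTCATGGTGTGAACCGGGTCCTATGCTTTATAGTTCCGTATAAGGTACTTGATGTTGATCTGAGTCACA
Frame +1: TGT GAC TCA GAT CAA CAT CAA GTA CCT TAT ACG GAA CTA TAA AGC ATA GGA CCC GGT TCA CAC CAT GAC — no ATG→stop ORF.
Frame +2: GTG ACT CAG ATC AAC ATC AAG TAC CTT ATA CGG AAC TAT AAA GCA TAG GAC CCG GTT CAC ACC ATG ACA — no ATG→stop ORF.
Frame +3: TGA CTC AGA TCA ACA TCA AGT ACC TTA TAC GGA ACT ATA AAG CAT AGG ACC CGG TTC ACA CCA TGA CAC — no ATG→stop ORF.
Frame -1: GTG TCA TGG TGT GAA CCG GGT CCT ATG CTT TAT AGT TCC GTA TAA GGT ACT TGA TGT TGA TCT GAG TCA — ATG at 25, stop TAA at 43 → 21 nt.
Frame -2: TGT CAT GGT GTG AAC CGG GTC CTA TGC TTT ATA GTT CCG TAT AAG GTA CTT GAT GTT GAT CTG AGT CAC — no ATG→stop ORF.
Frame -3: GTC ATG GTG TGA ACC GGG TCC TAT GCT TTA TAG TTC CGT ATA AGG TAC TTG ATG TTG ATC TGA GTC ACA — ATG at 6, stop TGA at 12 → 9 nt; ATG at 54, stop TGA at 63 → 12 nt.
No ORF reaches 27 nucleotides. Count = 0.

0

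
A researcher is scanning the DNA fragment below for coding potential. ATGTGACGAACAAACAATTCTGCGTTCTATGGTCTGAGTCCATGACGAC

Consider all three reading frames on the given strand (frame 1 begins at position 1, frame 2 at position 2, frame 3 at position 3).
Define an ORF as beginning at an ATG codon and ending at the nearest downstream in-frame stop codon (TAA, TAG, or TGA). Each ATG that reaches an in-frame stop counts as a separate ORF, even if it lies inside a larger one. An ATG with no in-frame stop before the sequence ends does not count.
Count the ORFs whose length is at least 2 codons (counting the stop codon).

2

Frame 1: ATG TGA CGA ACA AAC AAT TCT GCG TTC TAT GGT CTG AGT CCA TGA CGA — ATG at 1, stop TGA at 4 → 6 nt.
Frame 2: TGT GAC GAA CAA ACA ATT CTG CGT TCT ATG GTC TGA GTC CAT GAC GAC — ATG at 29, stop TGA at 35 → 9 nt.
Frame 3: GTG ACG AAC AAA CAA TTC TGC GTT CTA TGG TCT GAG TCC ATG ACG — no ATG→stop ORF.
ORFs ≥ 2 codons: frame 1 1–6 (2 codons), frame 2 29–37 (3 codons). Count = 2.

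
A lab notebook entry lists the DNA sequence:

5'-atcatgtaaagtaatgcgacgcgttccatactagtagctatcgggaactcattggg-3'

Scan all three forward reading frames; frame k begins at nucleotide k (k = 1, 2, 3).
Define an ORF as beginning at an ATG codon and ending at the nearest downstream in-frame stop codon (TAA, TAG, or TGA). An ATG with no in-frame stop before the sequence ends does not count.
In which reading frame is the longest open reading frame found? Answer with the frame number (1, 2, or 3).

Frame 1: ATC ATG TAA AGT AAT GCG ACG CGT TCC ATA CTA GTA GCT ATC GGG AAC TCA TTG — ATG at 4, stop TAA at 7 → 6 nt.
Frame 2: TCA TGT AAA GTA ATG CGA CGC GTT CCA TAC TAG TAG CTA TCG GGA ACT CAT TGG — ATG at 14, stop TAG at 32 → 21 nt.
Frame 3: CAT GTA AAG TAA TGC GAC GCG TTC CAT ACT AGT AGC TAT CGG GAA CTC ATT GGG — no ATG→stop ORF.
Longest ORF is 21 nt in frame 2 (positions 14–34).

2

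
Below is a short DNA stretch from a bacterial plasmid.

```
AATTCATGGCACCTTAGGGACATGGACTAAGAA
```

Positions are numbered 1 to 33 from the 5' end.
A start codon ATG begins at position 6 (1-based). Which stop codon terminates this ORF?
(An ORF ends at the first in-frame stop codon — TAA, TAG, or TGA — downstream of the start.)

TAG

Codons from position 6: ATG (6–8), GCA (9–11), CCT (12–14), TAG (15–17).
The first in-frame stop codon is TAG.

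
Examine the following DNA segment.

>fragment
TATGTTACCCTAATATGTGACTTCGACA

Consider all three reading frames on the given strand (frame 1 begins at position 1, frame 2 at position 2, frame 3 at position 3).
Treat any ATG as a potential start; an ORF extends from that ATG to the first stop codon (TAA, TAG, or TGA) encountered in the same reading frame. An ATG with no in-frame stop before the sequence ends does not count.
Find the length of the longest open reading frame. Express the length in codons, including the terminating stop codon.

4

Frame 1: TAT GTT ACC CTA ATA TGT GAC TTC GAC — no ATG→stop ORF.
Frame 2: ATG TTA CCC TAA TAT GTG ACT TCG ACA — ATG at 2, stop TAA at 11 → 12 nt.
Frame 3: TGT TAC CCT AAT ATG TGA CTT CGA — ATG at 15, stop TGA at 18 → 6 nt.
Longest: frame 2, positions 2–13, 12 nt = 4 codons = 3 aa. → 4 codons.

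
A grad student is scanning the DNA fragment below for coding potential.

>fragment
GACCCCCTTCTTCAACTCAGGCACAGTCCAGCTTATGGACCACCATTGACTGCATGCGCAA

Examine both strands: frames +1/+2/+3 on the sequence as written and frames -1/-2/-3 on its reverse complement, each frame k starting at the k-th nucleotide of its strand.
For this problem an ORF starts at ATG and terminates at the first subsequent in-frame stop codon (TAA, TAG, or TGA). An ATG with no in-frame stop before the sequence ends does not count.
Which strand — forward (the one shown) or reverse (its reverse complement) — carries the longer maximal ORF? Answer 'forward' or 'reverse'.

Reverse complement (5'→3'): TTGCGCATGCAGTCAATGGTGGTCCATAAGCTGGACTGTGCCTGAGTTGAAGAAGGGGGTC
Frame +1: GAC CCC CTT CTT CAA CTC AGG CAC AGT CCA GCT TAT GGA CCA CCA TTG ACT GCA TGC GCA — no ATG→stop ORF.
Frame +2: ACC CCC TTC TTC AAC TCA GGC ACA GTC CAG CTT ATG GAC CAC CAT TGA CTG CAT GCG CAA — ATG at 35, stop TGA at 47 → 15 nt.
Frame +3: CCC CCT TCT TCA ACT CAG GCA CAG TCC AGC TTA TGG ACC ACC ATT GAC TGC ATG CGC — no ATG→stop ORF.
Frame -1: TTG CGC ATG CAG TCA ATG GTG GTC CAT AAG CTG GAC TGT GCC TGA GTT GAA GAA GGG GGT — ATG at 7, stop TGA at 43 → 39 nt; ATG at 16, stop TGA at 43 → 30 nt.
Frame -2: TGC GCA TGC AGT CAA TGG TGG TCC ATA AGC TGG ACT GTG CCT GAG TTG AAG AAG GGG GTC — no ATG→stop ORF.
Frame -3: GCG CAT GCA GTC AAT GGT GGT CCA TAA GCT GGA CTG TGC CTG AGT TGA AGA AGG GGG — no ATG→stop ORF.
Forward-strand max 15 nt; reverse-strand max 39 nt. The reverse strand has the longer ORF.

reverse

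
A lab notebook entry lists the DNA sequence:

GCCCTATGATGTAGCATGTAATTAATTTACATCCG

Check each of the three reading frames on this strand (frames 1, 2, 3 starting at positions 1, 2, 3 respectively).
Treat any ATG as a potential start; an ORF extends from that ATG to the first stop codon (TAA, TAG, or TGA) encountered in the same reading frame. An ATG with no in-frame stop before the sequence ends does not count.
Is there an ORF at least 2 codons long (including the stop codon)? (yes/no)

Frame 1: GCC CTA TGA TGT AGC ATG TAA TTA ATT TAC ATC — ATG at 16, stop TAA at 19 → 6 nt.
Frame 2: CCC TAT GAT GTA GCA TGT AAT TAA TTT ACA TCC — no ATG→stop ORF.
Frame 3: CCT ATG ATG TAG CAT GTA ATT AAT TTA CAT CCG — ATG at 6, stop TAG at 12 → 9 nt; ATG at 9, stop TAG at 12 → 6 nt.
Frame 1 has an ORF of 2 codons (positions 16–21) ≥ 2, so yes.

yes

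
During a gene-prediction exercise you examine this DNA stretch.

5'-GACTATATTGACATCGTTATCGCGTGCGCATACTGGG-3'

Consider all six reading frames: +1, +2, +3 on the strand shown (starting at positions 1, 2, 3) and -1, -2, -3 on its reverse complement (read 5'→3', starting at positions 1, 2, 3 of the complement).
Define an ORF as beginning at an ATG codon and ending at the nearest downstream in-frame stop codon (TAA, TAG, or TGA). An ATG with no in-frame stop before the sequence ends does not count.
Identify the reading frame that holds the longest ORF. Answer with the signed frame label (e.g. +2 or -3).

Reverse complement (5'→3'): CCCAGTATGCGCACGCGATAACGATGTCAATATAGTC
Frame +1: GAC TAT ATT GAC ATC GTT ATC GCG TGC GCA TAC TGG — no ATG→stop ORF.
Frame +2: ACT ATA TTG ACA TCG TTA TCG CGT GCG CAT ACT GGG — no ATG→stop ORF.
Frame +3: CTA TAT TGA CAT CGT TAT CGC GTG CGC ATA CTG — no ATG→stop ORF.
Frame -1: CCC AGT ATG CGC ACG CGA TAA CGA TGT CAA TAT AGT — ATG at 7, stop TAA at 19 → 15 nt.
Frame -2: CCA GTA TGC GCA CGC GAT AAC GAT GTC AAT ATA GTC — no ATG→stop ORF.
Frame -3: CAG TAT GCG CAC GCG ATA ACG ATG TCA ATA TAG — ATG at 24, stop TAG at 33 → 12 nt.
Longest ORF is 15 nt in frame -1 (positions 7–21).

-1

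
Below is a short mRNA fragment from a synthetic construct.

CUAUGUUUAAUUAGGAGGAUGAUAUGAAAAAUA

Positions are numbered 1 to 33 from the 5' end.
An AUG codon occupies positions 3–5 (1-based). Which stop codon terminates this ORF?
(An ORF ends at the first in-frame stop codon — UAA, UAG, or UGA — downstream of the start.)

Codons from position 3: AUG (3–5), UUU (6–8), AAU (9–11), UAG (12–14).
The first in-frame stop codon is UAG.

UAG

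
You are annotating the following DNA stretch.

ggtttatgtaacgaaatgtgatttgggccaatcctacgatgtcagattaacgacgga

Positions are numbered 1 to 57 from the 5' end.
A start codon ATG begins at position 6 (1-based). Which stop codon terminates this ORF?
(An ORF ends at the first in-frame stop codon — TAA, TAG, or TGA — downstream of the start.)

TAA

Codons from position 6: ATG (6–8), TAA (9–11).
The first in-frame stop codon is TAA.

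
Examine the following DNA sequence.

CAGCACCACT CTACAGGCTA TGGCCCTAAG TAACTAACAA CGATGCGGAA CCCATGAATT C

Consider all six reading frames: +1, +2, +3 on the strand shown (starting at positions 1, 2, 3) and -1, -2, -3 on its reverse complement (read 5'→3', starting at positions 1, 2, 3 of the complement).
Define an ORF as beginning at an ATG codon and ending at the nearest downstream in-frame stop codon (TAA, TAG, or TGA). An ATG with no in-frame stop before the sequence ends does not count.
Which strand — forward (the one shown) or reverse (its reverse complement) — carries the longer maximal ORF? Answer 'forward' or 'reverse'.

reverse

Reverse complement (5'→3'): GAATTCATGGGTTCCGCATCGTTGTTAGTTACTTAGGGCCATAGCCTGTAGAGTGGTGCTG
Frame +1: CAG CAC CAC TCT ACA GGC TAT GGC CCT AAG TAA CTA ACA ACG ATG CGG AAC CCA TGA ATT — ATG at 43, stop TGA at 55 → 15 nt.
Frame +2: AGC ACC ACT CTA CAG GCT ATG GCC CTA AGT AAC TAA CAA CGA TGC GGA ACC CAT GAA TTC — ATG at 20, stop TAA at 35 → 18 nt.
Frame +3: GCA CCA CTC TAC AGG CTA TGG CCC TAA GTA ACT AAC AAC GAT GCG GAA CCC ATG AAT — no ATG→stop ORF.
Frame -1: GAA TTC ATG GGT TCC GCA TCG TTG TTA GTT ACT TAG GGC CAT AGC CTG TAG AGT GGT GCT — ATG at 7, stop TAG at 34 → 30 nt.
Frame -2: AAT TCA TGG GTT CCG CAT CGT TGT TAG TTA CTT AGG GCC ATA GCC TGT AGA GTG GTG CTG — no ATG→stop ORF.
Frame -3: ATT CAT GGG TTC CGC ATC GTT GTT AGT TAC TTA GGG CCA TAG CCT GTA GAG TGG TGC — no ATG→stop ORF.
Forward-strand max 18 nt; reverse-strand max 30 nt. The reverse strand has the longer ORF.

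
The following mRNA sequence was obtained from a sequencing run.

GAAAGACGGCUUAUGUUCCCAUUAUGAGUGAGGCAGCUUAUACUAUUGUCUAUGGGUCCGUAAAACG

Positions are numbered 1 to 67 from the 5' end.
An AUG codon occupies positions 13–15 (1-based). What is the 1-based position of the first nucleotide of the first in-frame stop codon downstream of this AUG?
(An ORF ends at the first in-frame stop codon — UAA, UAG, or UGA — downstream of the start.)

25

Codons from position 13: AUG (13–15), UUC (16–18), CCA (19–21), UUA (22–24), UGA (25–27).
UGA is a stop codon; it begins at position 25.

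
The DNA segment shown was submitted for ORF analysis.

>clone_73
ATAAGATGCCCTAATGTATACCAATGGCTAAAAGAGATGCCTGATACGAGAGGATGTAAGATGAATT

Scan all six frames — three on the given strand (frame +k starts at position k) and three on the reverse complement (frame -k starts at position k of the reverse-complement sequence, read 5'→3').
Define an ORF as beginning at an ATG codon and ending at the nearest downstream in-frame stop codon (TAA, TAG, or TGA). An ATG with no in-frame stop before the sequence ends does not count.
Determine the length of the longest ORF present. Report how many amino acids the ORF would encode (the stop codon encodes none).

6

Reverse complement (5'→3'): AATTCATCTTACATCCTCTCGTATCAGGCATCTCTTTTAGCCATTGGTATACATTAGGGCATCTTAT
Frame +1: ATA AGA TGC CCT AAT GTA TAC CAA TGG CTA AAA GAG ATG CCT GAT ACG AGA GGA TGT AAG ATG AAT — no ATG→stop ORF.
Frame +2: TAA GAT GCC CTA ATG TAT ACC AAT GGC TAA AAG AGA TGC CTG ATA CGA GAG GAT GTA AGA TGA ATT — ATG at 14, stop TAA at 29 → 18 nt.
Frame +3: AAG ATG CCC TAA TGT ATA CCA ATG GCT AAA AGA GAT GCC TGA TAC GAG AGG ATG TAA GAT GAA — ATG at 6, stop TAA at 12 → 9 nt; ATG at 24, stop TGA at 42 → 21 nt; ATG at 54, stop TAA at 57 → 6 nt.
Frame -1: AAT TCA TCT TAC ATC CTC TCG TAT CAG GCA TCT CTT TTA GCC ATT GGT ATA CAT TAG GGC ATC TTA — no ATG→stop ORF.
Frame -2: ATT CAT CTT ACA TCC TCT CGT ATC AGG CAT CTC TTT TAG CCA TTG GTA TAC ATT AGG GCA TCT TAT — no ATG→stop ORF.
Frame -3: TTC ATC TTA CAT CCT CTC GTA TCA GGC ATC TCT TTT AGC CAT TGG TAT ACA TTA GGG CAT CTT — no ATG→stop ORF.
Longest: frame +3, positions 24–44, 21 nt = 7 codons = 6 aa. → 6 amino acids.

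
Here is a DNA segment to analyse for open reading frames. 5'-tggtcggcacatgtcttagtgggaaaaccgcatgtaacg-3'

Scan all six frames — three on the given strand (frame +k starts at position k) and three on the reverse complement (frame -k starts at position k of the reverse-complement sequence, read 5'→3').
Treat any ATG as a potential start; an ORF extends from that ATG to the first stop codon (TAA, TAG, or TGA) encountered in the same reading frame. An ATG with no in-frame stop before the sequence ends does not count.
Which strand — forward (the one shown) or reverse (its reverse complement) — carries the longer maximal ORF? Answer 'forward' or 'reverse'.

Reverse complement (5'→3'): CGTTACATGCGGTTTTCCCACTAAGACATGTGCCGACCA
Frame +1: TGG TCG GCA CAT GTC TTA GTG GGA AAA CCG CAT GTA ACG — no ATG→stop ORF.
Frame +2: GGT CGG CAC ATG TCT TAG TGG GAA AAC CGC ATG TAA — ATG at 11, stop TAG at 17 → 9 nt; ATG at 32, stop TAA at 35 → 6 nt.
Frame +3: GTC GGC ACA TGT CTT AGT GGG AAA ACC GCA TGT AAC — no ATG→stop ORF.
Frame -1: CGT TAC ATG CGG TTT TCC CAC TAA GAC ATG TGC CGA CCA — ATG at 7, stop TAA at 22 → 18 nt.
Frame -2: GTT ACA TGC GGT TTT CCC ACT AAG ACA TGT GCC GAC — no ATG→stop ORF.
Frame -3: TTA CAT GCG GTT TTC CCA CTA AGA CAT GTG CCG ACC — no ATG→stop ORF.
Forward-strand max 9 nt; reverse-strand max 18 nt. The reverse strand has the longer ORF.

reverse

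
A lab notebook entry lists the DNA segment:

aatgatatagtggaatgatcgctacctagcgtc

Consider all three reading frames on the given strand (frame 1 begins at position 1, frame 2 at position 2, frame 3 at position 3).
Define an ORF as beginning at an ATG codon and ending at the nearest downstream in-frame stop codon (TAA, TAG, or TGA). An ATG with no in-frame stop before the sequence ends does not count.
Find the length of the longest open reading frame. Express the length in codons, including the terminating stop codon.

Frame 1: AAT GAT ATA GTG GAA TGA TCG CTA CCT AGC GTC — no ATG→stop ORF.
Frame 2: ATG ATA TAG TGG AAT GAT CGC TAC CTA GCG — ATG at 2, stop TAG at 8 → 9 nt.
Frame 3: TGA TAT AGT GGA ATG ATC GCT ACC TAG CGT — ATG at 15, stop TAG at 27 → 15 nt.
Longest: frame 3, positions 15–29, 15 nt = 5 codons = 4 aa. → 5 codons.

5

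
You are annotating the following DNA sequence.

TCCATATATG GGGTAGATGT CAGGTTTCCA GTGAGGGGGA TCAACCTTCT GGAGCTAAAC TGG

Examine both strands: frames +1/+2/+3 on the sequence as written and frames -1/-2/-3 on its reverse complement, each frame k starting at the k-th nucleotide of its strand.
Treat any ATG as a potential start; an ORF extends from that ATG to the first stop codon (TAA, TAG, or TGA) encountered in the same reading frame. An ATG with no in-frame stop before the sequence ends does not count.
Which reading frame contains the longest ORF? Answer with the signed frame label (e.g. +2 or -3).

+2

Reverse complement (5'→3'): CCAGTTTAGCTCCAGAAGGTTGATCCCCCTCACTGGAAACCTGACATCTACCCCATATATGGA
Frame +1: TCC ATA TAT GGG GTA GAT GTC AGG TTT CCA GTG AGG GGG ATC AAC CTT CTG GAG CTA AAC TGG — no ATG→stop ORF.
Frame +2: CCA TAT ATG GGG TAG ATG TCA GGT TTC CAG TGA GGG GGA TCA ACC TTC TGG AGC TAA ACT — ATG at 8, stop TAG at 14 → 9 nt; ATG at 17, stop TGA at 32 → 18 nt.
Frame +3: CAT ATA TGG GGT AGA TGT CAG GTT TCC AGT GAG GGG GAT CAA CCT TCT GGA GCT AAA CTG — no ATG→stop ORF.
Frame -1: CCA GTT TAG CTC CAG AAG GTT GAT CCC CCT CAC TGG AAA CCT GAC ATC TAC CCC ATA TAT GGA — no ATG→stop ORF.
Frame -2: CAG TTT AGC TCC AGA AGG TTG ATC CCC CTC ACT GGA AAC CTG ACA TCT ACC CCA TAT ATG — no ATG→stop ORF.
Frame -3: AGT TTA GCT CCA GAA GGT TGA TCC CCC TCA CTG GAA ACC TGA CAT CTA CCC CAT ATA TGG — no ATG→stop ORF.
Longest ORF is 18 nt in frame +2 (positions 17–34).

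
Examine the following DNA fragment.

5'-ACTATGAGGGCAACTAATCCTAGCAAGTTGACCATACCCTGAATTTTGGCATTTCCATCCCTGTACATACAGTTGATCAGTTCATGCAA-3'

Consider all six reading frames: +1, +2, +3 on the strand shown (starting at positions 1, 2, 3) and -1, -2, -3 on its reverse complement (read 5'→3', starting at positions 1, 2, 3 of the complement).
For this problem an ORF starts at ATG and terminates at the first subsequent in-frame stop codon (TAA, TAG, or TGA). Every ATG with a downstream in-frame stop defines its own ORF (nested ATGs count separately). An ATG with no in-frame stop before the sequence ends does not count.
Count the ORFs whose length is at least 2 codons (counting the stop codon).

Reverse complement (5'→3'): TTGCATGAACTGATCAACTGTATGTACAGGGATGGAAATGCCAAAATTCAGGGTATGGTCAACTTGCTAGGATTAGTTGCCCTCATAGT
Frame +1: ACT ATG AGG GCA ACT AAT CCT AGC AAG TTG ACC ATA CCC TGA ATT TTG GCA TTT CCA TCC CTG TAC ATA CAG TTG ATC AGT TCA TGC — ATG at 4, stop TGA at 40 → 39 nt.
Frame +2: CTA TGA GGG CAA CTA ATC CTA GCA AGT TGA CCA TAC CCT GAA TTT TGG CAT TTC CAT CCC TGT ACA TAC AGT TGA TCA GTT CAT GCA — no ATG→stop ORF.
Frame +3: TAT GAG GGC AAC TAA TCC TAG CAA GTT GAC CAT ACC CTG AAT TTT GGC ATT TCC ATC CCT GTA CAT ACA GTT GAT CAG TTC ATG CAA — no ATG→stop ORF.
Frame -1: TTG CAT GAA CTG ATC AAC TGT ATG TAC AGG GAT GGA AAT GCC AAA ATT CAG GGT ATG GTC AAC TTG CTA GGA TTA GTT GCC CTC ATA — no ATG→stop ORF.
Frame -2: TGC ATG AAC TGA TCA ACT GTA TGT ACA GGG ATG GAA ATG CCA AAA TTC AGG GTA TGG TCA ACT TGC TAG GAT TAG TTG CCC TCA TAG — ATG at 5, stop TGA at 11 → 9 nt; ATG at 32, stop TAG at 68 → 39 nt; ATG at 38, stop TAG at 68 → 33 nt.
Frame -3: GCA TGA ACT GAT CAA CTG TAT GTA CAG GGA TGG AAA TGC CAA AAT TCA GGG TAT GGT CAA CTT GCT AGG ATT AGT TGC CCT CAT AGT — no ATG→stop ORF.
ORFs ≥ 2 codons: frame +1 4–42 (13 codons), frame -2 5–13 (3 codons), frame -2 32–70 (13 codons), frame -2 38–70 (11 codons). Count = 4.

4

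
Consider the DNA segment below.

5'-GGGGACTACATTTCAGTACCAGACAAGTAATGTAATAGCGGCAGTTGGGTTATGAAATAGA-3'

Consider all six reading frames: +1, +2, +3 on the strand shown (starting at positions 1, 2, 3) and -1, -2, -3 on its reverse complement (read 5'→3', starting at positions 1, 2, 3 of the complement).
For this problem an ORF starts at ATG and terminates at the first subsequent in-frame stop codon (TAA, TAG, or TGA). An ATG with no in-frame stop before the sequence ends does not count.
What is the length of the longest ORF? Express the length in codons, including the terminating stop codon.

3

Reverse complement (5'→3'): TCTATTTCATAACCCAACTGCCGCTATTACATTACTTGTCTGGTACTGAAATGTAGTCCCC
Frame +1: GGG GAC TAC ATT TCA GTA CCA GAC AAG TAA TGT AAT AGC GGC AGT TGG GTT ATG AAA TAG — ATG at 52, stop TAG at 58 → 9 nt.
Frame +2: GGG ACT ACA TTT CAG TAC CAG ACA AGT AAT GTA ATA GCG GCA GTT GGG TTA TGA AAT AGA — no ATG→stop ORF.
Frame +3: GGA CTA CAT TTC AGT ACC AGA CAA GTA ATG TAA TAG CGG CAG TTG GGT TAT GAA ATA — ATG at 30, stop TAA at 33 → 6 nt.
Frame -1: TCT ATT TCA TAA CCC AAC TGC CGC TAT TAC ATT ACT TGT CTG GTA CTG AAA TGT AGT CCC — no ATG→stop ORF.
Frame -2: CTA TTT CAT AAC CCA ACT GCC GCT ATT ACA TTA CTT GTC TGG TAC TGA AAT GTA GTC CCC — no ATG→stop ORF.
Frame -3: TAT TTC ATA ACC CAA CTG CCG CTA TTA CAT TAC TTG TCT GGT ACT GAA ATG TAG TCC — ATG at 51, stop TAG at 54 → 6 nt.
Longest: frame +1, positions 52–60, 9 nt = 3 codons = 2 aa. → 3 codons.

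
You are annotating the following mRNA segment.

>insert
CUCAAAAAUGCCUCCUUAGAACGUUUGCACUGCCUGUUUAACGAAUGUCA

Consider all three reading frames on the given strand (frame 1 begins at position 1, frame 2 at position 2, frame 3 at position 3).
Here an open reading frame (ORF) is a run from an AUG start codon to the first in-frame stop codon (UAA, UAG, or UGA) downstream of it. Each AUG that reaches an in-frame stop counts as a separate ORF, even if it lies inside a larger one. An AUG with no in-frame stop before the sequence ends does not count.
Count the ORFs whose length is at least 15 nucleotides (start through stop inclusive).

Frame 1: CUC AAA AAU GCC UCC UUA GAA CGU UUG CAC UGC CUG UUU AAC GAA UGU — no AUG→stop ORF.
Frame 2: UCA AAA AUG CCU CCU UAG AAC GUU UGC ACU GCC UGU UUA ACG AAU GUC — AUG at 8, stop UAG at 17 → 12 nt.
Frame 3: CAA AAA UGC CUC CUU AGA ACG UUU GCA CUG CCU GUU UAA CGA AUG UCA — no AUG→stop ORF.
No ORF reaches 15 nucleotides. Count = 0.

0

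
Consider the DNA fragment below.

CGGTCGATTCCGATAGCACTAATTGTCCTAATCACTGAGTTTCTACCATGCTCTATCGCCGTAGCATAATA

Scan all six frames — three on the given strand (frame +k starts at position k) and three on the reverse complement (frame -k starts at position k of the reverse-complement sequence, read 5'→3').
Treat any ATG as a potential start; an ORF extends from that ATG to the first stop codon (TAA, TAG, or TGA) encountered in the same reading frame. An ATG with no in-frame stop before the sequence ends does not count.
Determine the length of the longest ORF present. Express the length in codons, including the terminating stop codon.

6

Reverse complement (5'→3'): TATTATGCTACGGCGATAGAGCATGGTAGAAACTCAGTGATTAGGACAATTAGTGCTATCGGAATCGACCG
Frame +1: CGG TCG ATT CCG ATA GCA CTA ATT GTC CTA ATC ACT GAG TTT CTA CCA TGC TCT ATC GCC GTA GCA TAA — no ATG→stop ORF.
Frame +2: GGT CGA TTC CGA TAG CAC TAA TTG TCC TAA TCA CTG AGT TTC TAC CAT GCT CTA TCG CCG TAG CAT AAT — no ATG→stop ORF.
Frame +3: GTC GAT TCC GAT AGC ACT AAT TGT CCT AAT CAC TGA GTT TCT ACC ATG CTC TAT CGC CGT AGC ATA ATA — no ATG→stop ORF.
Frame -1: TAT TAT GCT ACG GCG ATA GAG CAT GGT AGA AAC TCA GTG ATT AGG ACA ATT AGT GCT ATC GGA ATC GAC — no ATG→stop ORF.
Frame -2: ATT ATG CTA CGG CGA TAG AGC ATG GTA GAA ACT CAG TGA TTA GGA CAA TTA GTG CTA TCG GAA TCG ACC — ATG at 5, stop TAG at 17 → 15 nt; ATG at 23, stop TGA at 38 → 18 nt.
Frame -3: TTA TGC TAC GGC GAT AGA GCA TGG TAG AAA CTC AGT GAT TAG GAC AAT TAG TGC TAT CGG AAT CGA CCG — no ATG→stop ORF.
Longest: frame -2, positions 23–40, 18 nt = 6 codons = 5 aa. → 6 codons.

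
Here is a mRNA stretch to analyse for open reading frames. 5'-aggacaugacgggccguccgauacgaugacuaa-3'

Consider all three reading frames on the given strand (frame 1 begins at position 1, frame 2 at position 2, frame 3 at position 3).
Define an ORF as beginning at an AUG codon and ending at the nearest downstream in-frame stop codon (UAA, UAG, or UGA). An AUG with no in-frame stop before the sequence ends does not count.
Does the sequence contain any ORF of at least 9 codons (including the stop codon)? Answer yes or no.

Frame 1: AGG ACA UGA CGG GCC GUC CGA UAC GAU GAC UAA — no AUG→stop ORF.
Frame 2: GGA CAU GAC GGG CCG UCC GAU ACG AUG ACU — no AUG→stop ORF.
Frame 3: GAC AUG ACG GGC CGU CCG AUA CGA UGA CUA — AUG at 6, stop UGA at 27 → 24 nt.
Largest ORF found is 8 codons < 9, so no.

no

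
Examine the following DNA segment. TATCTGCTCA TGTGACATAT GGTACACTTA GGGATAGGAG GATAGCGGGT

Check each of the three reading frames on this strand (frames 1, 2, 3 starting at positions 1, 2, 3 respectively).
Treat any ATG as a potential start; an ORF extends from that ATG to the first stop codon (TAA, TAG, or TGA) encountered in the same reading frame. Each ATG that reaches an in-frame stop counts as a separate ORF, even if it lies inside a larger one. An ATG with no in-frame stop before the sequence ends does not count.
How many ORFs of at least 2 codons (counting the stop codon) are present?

2

Frame 1: TAT CTG CTC ATG TGA CAT ATG GTA CAC TTA GGG ATA GGA GGA TAG CGG — ATG at 10, stop TGA at 13 → 6 nt; ATG at 19, stop TAG at 43 → 27 nt.
Frame 2: ATC TGC TCA TGT GAC ATA TGG TAC ACT TAG GGA TAG GAG GAT AGC GGG — no ATG→stop ORF.
Frame 3: TCT GCT CAT GTG ACA TAT GGT ACA CTT AGG GAT AGG AGG ATA GCG GGT — no ATG→stop ORF.
ORFs ≥ 2 codons: frame 1 10–15 (2 codons), frame 1 19–45 (9 codons). Count = 2.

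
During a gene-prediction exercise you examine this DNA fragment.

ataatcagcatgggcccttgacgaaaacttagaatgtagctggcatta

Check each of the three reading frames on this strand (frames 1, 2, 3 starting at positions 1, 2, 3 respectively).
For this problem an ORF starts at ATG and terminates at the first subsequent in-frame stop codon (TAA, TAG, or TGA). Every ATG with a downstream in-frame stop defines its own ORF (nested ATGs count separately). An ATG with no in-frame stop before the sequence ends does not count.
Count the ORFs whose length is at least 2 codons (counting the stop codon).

2

Frame 1: ATA ATC AGC ATG GGC CCT TGA CGA AAA CTT AGA ATG TAG CTG GCA TTA — ATG at 10, stop TGA at 19 → 12 nt; ATG at 34, stop TAG at 37 → 6 nt.
Frame 2: TAA TCA GCA TGG GCC CTT GAC GAA AAC TTA GAA TGT AGC TGG CAT — no ATG→stop ORF.
Frame 3: AAT CAG CAT GGG CCC TTG ACG AAA ACT TAG AAT GTA GCT GGC ATT — no ATG→stop ORF.
ORFs ≥ 2 codons: frame 1 10–21 (4 codons), frame 1 34–39 (2 codons). Count = 2.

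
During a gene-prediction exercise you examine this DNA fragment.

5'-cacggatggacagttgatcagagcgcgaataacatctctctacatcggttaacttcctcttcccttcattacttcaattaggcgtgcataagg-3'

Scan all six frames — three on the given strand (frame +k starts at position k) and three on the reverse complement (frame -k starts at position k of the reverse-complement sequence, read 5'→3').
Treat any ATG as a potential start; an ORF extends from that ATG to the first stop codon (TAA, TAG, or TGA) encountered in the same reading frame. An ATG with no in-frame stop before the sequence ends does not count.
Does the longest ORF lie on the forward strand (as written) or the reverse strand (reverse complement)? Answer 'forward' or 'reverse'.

reverse

Reverse complement (5'→3'): CCTTATGCACGCCTAATTGAAGTAATGAAGGGAAGAGGAAGTTAACCGATGTAGAGAGATGTTATTCGCGCTCTGATCAACTGTCCATCCGTG
Frame +1: CAC GGA TGG ACA GTT GAT CAG AGC GCG AAT AAC ATC TCT CTA CAT CGG TTA ACT TCC TCT TCC CTT CAT TAC TTC AAT TAG GCG TGC ATA AGG — no ATG→stop ORF.
Frame +2: ACG GAT GGA CAG TTG ATC AGA GCG CGA ATA ACA TCT CTC TAC ATC GGT TAA CTT CCT CTT CCC TTC ATT ACT TCA ATT AGG CGT GCA TAA — no ATG→stop ORF.
Frame +3: CGG ATG GAC AGT TGA TCA GAG CGC GAA TAA CAT CTC TCT ACA TCG GTT AAC TTC CTC TTC CCT TCA TTA CTT CAA TTA GGC GTG CAT AAG — ATG at 6, stop TGA at 15 → 12 nt.
Frame -1: CCT TAT GCA CGC CTA ATT GAA GTA ATG AAG GGA AGA GGA AGT TAA CCG ATG TAG AGA GAT GTT ATT CGC GCT CTG ATC AAC TGT CCA TCC GTG — ATG at 25, stop TAA at 43 → 21 nt; ATG at 49, stop TAG at 52 → 6 nt.
Frame -2: CTT ATG CAC GCC TAA TTG AAG TAA TGA AGG GAA GAG GAA GTT AAC CGA TGT AGA GAG ATG TTA TTC GCG CTC TGA TCA ACT GTC CAT CCG — ATG at 5, stop TAA at 14 → 12 nt; ATG at 59, stop TGA at 74 → 18 nt.
Frame -3: TTA TGC ACG CCT AAT TGA AGT AAT GAA GGG AAG AGG AAG TTA ACC GAT GTA GAG AGA TGT TAT TCG CGC TCT GAT CAA CTG TCC ATC CGT — no ATG→stop ORF.
Forward-strand max 12 nt; reverse-strand max 21 nt. The reverse strand has the longer ORF.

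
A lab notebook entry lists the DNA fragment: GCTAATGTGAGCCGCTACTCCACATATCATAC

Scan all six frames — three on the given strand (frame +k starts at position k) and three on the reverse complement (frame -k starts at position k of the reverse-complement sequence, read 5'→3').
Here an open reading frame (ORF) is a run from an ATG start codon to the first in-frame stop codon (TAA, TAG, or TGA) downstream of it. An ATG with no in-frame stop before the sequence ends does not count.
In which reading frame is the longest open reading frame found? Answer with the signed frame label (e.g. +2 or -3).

-2

Reverse complement (5'→3'): GTATGATATGTGGAGTAGCGGCTCACATTAGC
Frame +1: GCT AAT GTG AGC CGC TAC TCC ACA TAT CAT — no ATG→stop ORF.
Frame +2: CTA ATG TGA GCC GCT ACT CCA CAT ATC ATA — ATG at 5, stop TGA at 8 → 6 nt.
Frame +3: TAA TGT GAG CCG CTA CTC CAC ATA TCA TAC — no ATG→stop ORF.
Frame -1: GTA TGA TAT GTG GAG TAG CGG CTC ACA TTA — no ATG→stop ORF.
Frame -2: TAT GAT ATG TGG AGT AGC GGC TCA CAT TAG — ATG at 8, stop TAG at 29 → 24 nt.
Frame -3: ATG ATA TGT GGA GTA GCG GCT CAC ATT AGC — no ATG→stop ORF.
Longest ORF is 24 nt in frame -2 (positions 8–31).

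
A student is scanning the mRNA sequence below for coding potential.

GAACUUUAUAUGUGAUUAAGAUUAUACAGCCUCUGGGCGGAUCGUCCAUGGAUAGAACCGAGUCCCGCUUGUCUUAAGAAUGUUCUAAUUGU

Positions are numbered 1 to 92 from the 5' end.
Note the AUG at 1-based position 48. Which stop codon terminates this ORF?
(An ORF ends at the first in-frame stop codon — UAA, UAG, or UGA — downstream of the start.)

UAA

Codons from position 48: AUG (48–50), GAU (51–53), AGA (54–56), ACC (57–59), GAG (60–62), UCC (63–65), CGC (66–68), UUG (69–71), UCU (72–74), UAA (75–77).
The first in-frame stop codon is UAA.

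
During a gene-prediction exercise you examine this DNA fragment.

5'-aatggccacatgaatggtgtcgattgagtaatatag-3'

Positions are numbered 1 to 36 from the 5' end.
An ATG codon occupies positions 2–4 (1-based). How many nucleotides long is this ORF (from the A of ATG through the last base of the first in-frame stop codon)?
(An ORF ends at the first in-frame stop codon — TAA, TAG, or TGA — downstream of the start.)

Codons from position 2: ATG (2–4), GCC (5–7), ACA (8–10), TGA (11–13).
TGA is the first in-frame stop; ORF spans 2–13, 12 nucleotides.

12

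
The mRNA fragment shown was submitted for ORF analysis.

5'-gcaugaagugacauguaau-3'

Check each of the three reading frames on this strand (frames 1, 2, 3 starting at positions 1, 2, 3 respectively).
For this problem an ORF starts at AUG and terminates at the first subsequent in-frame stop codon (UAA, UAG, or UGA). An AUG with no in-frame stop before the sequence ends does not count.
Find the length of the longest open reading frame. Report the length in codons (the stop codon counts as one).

Frame 1: GCA UGA AGU GAC AUG UAA — AUG at 13, stop UAA at 16 → 6 nt.
Frame 2: CAU GAA GUG ACA UGU AAU — no AUG→stop ORF.
Frame 3: AUG AAG UGA CAU GUA — AUG at 3, stop UGA at 9 → 9 nt.
Longest: frame 3, positions 3–11, 9 nt = 3 codons = 2 aa. → 3 codons.

3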